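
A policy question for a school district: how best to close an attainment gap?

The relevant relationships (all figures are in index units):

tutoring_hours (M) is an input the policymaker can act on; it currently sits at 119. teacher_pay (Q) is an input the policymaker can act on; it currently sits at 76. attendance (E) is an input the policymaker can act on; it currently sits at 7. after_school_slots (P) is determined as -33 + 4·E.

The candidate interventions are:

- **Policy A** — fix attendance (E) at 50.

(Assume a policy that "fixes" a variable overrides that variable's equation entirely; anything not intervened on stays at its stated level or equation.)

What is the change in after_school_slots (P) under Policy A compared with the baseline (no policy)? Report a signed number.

172

Baseline:
  E = 7
  P = -33 + 4·7 = -5
Policy A (E := 50):
  E = 50
  P = -33 + 4·50 = 167
Change in P: 167 − (-5) = 172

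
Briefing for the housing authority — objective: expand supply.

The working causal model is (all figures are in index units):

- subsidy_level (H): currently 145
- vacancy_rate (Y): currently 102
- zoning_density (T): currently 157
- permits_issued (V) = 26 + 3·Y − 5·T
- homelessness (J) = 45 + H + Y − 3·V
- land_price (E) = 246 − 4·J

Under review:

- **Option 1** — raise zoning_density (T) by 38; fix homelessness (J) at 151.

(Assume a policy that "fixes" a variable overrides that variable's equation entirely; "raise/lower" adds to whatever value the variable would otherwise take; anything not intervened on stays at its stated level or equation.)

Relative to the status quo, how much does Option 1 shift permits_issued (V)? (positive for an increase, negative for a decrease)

-190

Baseline:
  Y = 102
  T = 157
  V = 26 + 3·102 − 5·157 = -453
Option 1 (T + 38, J := 151):
  Y = 102
  T = 157 + 38 = 195
  V = 26 + 3·102 − 5·195 = -643
Change in V: -643 − (-453) = -190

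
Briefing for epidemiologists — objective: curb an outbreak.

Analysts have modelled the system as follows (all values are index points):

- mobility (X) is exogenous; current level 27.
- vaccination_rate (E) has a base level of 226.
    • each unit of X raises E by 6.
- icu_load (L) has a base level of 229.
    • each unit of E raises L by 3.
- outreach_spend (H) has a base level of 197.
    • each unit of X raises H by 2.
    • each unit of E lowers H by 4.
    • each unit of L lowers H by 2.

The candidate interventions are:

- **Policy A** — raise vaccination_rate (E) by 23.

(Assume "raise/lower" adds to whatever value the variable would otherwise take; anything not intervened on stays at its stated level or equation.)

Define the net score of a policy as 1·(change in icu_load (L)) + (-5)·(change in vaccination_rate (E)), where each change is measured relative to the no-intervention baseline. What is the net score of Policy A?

-46

Baseline:
  X = 27
  E = 226 + 6·27 = 388
  L = 229 + 3·388 = 1393
Policy A (E + 23):
  X = 27
  E = 226 + 6·27 (+23 from intervention) = 411
  L = 229 + 3·411 = 1462
ΔL = 1462 − 1393 = 69; ΔE = 411 − 388 = 23
Score = 1·69 + (-5)·23 = -46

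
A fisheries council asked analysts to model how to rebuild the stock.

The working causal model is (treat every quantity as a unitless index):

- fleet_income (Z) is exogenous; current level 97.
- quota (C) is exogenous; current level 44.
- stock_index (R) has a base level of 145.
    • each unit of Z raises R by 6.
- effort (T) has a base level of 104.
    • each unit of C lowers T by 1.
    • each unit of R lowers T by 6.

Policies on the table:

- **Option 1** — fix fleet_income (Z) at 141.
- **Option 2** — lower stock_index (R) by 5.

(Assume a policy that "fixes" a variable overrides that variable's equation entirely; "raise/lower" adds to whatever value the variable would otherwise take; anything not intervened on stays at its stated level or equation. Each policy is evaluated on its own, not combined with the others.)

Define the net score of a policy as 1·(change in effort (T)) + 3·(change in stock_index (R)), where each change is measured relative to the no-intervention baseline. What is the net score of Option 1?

Baseline:
  Z = 97
  C = 44
  R = 145 + 6·97 = 727
  T = 104 − 44 − 6·727 = -4302
Option 1 (Z := 141):
  Z = 141
  C = 44
  R = 145 + 6·141 = 991
  T = 104 − 44 − 6·991 = -5886
ΔT = -5886 − (-4302) = -1584; ΔR = 991 − 727 = 264
Score = 1·(-1584) + 3·264 = -792

-792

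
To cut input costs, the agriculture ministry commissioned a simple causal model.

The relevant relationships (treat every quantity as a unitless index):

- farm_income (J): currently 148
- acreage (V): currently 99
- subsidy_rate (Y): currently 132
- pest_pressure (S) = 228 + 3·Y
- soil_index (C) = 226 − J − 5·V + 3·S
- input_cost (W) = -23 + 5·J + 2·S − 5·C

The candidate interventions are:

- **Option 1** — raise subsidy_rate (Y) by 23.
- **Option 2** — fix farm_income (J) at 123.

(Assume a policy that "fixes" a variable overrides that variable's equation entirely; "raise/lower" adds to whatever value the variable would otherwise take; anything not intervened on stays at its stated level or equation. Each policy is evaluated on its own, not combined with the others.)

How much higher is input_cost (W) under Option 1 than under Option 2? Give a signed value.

-647

Option 1 (Y + 23):
  J = 148
  V = 99
  Y = 132 + 23 = 155
  S = 228 + 3·155 = 693
  C = 226 − 148 − 5·99 + 3·693 = 1662
  W = -23 + 5·148 + 2·693 − 5·1662 = -6207
Option 2 (J := 123):
  J = 123
  V = 99
  Y = 132
  S = 228 + 3·132 = 624
  C = 226 − 123 − 5·99 + 3·624 = 1480
  W = -23 + 5·123 + 2·624 − 5·1480 = -5560
W: -6207 − (-5560) = -647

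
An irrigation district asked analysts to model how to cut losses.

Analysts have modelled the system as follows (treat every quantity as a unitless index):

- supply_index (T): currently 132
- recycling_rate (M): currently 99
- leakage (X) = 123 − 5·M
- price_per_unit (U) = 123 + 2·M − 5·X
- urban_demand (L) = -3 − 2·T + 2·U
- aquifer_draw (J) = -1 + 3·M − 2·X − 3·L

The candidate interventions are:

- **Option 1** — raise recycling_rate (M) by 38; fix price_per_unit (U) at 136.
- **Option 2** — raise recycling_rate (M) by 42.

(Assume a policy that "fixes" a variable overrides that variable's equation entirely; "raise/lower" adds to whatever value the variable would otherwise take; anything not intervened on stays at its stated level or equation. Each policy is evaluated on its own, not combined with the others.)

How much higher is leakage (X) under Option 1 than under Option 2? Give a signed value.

20

Option 1 (M + 38, U := 136):
  M = 99 + 38 = 137
  X = 123 − 5·137 = -562
Option 2 (M + 42):
  M = 99 + 42 = 141
  X = 123 − 5·141 = -582
X: -562 − (-582) = 20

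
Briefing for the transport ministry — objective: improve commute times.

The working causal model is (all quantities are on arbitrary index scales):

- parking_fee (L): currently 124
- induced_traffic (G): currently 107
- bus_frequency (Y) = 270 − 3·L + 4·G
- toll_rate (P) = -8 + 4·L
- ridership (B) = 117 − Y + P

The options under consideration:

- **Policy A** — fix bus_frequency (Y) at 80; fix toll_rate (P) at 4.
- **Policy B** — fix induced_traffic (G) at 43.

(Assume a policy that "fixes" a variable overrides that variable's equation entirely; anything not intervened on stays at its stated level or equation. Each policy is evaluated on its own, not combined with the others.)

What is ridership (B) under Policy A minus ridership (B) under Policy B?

-494

Policy A (Y := 80, P := 4):
  L = 124
  G = 107
  Y = 80
  P = 4
  B = 117 − 80 + 4 = 41
Policy B (G := 43):
  L = 124
  G = 43
  Y = 270 − 3·124 + 4·43 = 70
  P = -8 + 4·124 = 488
  B = 117 − 70 + 488 = 535
B: 41 − 535 = -494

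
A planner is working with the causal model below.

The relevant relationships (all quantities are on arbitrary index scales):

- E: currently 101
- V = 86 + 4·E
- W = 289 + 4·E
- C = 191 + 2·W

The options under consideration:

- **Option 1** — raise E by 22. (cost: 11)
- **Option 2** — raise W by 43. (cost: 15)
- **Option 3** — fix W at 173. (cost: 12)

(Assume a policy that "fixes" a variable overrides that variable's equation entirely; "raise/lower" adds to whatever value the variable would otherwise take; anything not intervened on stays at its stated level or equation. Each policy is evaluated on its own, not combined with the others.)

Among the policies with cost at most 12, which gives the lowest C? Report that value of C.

Option 1 (E + 22):
  E = 101 + 22 = 123
  W = 289 + 4·123 = 781
  C = 191 + 2·781 = 1753
Option 3 (W := 173):
  E = 101
  W = 173
  C = 191 + 2·173 = 537
Comparing — Option 1: C=1753, Option 3: C=537. Lowest is 537 (Option 3).

537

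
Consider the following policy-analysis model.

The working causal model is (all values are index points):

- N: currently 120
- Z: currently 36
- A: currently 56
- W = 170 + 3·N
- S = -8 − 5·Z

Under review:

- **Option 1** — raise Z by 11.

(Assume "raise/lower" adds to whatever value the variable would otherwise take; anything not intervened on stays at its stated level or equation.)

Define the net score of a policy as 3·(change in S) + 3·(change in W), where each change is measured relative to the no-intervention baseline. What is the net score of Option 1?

-165

Baseline:
  N = 120
  Z = 36
  W = 170 + 3·120 = 530
  S = -8 − 5·36 = -188
Option 1 (Z + 11):
  N = 120
  Z = 36 + 11 = 47
  W = 170 + 3·120 = 530
  S = -8 − 5·47 = -243
ΔS = -243 − (-188) = -55; ΔW = 530 − 530 = 0
Score = 3·(-55) + 3·0 = -165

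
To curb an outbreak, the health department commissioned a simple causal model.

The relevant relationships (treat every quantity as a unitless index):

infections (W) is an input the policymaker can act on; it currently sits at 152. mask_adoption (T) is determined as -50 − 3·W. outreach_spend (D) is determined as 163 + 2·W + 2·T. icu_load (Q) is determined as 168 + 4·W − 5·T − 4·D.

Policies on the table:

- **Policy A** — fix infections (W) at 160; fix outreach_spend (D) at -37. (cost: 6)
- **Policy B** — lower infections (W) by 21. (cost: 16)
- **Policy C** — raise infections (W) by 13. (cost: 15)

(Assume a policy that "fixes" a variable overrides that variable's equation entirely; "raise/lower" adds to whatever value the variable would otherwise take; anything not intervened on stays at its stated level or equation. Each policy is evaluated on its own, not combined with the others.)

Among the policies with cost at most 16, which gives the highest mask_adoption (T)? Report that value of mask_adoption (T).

-443

Policy A (W := 160, D := -37):
  W = 160
  T = -50 − 3·160 = -530
Policy B (W − 21):
  W = 152 − 21 = 131
  T = -50 − 3·131 = -443
Policy C (W + 13):
  W = 152 + 13 = 165
  T = -50 − 3·165 = -545
Comparing — Policy A: T=-530, Policy B: T=-443, Policy C: T=-545. Highest is -443 (Policy B).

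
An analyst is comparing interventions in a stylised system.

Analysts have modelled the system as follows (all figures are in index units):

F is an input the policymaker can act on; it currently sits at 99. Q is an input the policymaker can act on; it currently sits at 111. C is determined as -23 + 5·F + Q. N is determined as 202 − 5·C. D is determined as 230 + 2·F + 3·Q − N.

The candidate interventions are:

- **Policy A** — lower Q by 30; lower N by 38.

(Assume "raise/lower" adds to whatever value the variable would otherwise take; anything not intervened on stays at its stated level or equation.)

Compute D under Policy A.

Policy A (Q − 30, N − 38):
  F = 99
  Q = 111 − 30 = 81
  C = -23 + 5·99 + 81 = 553
  N = 202 − 5·553 (−38 from intervention) = -2601
  D = 230 + 2·99 + 3·81 − (-2601) = 3272

3272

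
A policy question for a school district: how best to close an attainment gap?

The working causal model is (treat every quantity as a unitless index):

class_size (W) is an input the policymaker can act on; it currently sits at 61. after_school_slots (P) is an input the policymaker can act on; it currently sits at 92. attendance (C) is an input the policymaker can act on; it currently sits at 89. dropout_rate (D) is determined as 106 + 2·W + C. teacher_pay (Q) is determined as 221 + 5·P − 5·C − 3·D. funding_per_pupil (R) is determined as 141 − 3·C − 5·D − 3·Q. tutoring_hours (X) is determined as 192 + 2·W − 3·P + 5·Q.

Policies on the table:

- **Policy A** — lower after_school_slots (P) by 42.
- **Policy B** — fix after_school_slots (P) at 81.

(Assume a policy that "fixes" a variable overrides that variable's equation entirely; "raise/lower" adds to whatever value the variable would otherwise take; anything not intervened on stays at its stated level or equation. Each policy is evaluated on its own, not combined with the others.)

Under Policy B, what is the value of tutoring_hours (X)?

-3779

Policy B (P := 81):
  W = 61
  P = 81
  C = 89
  D = 106 + 2·61 + 89 = 317
  Q = 221 + 5·81 − 5·89 − 3·317 = -770
  X = 192 + 2·61 − 3·81 + 5·(-770) = -3779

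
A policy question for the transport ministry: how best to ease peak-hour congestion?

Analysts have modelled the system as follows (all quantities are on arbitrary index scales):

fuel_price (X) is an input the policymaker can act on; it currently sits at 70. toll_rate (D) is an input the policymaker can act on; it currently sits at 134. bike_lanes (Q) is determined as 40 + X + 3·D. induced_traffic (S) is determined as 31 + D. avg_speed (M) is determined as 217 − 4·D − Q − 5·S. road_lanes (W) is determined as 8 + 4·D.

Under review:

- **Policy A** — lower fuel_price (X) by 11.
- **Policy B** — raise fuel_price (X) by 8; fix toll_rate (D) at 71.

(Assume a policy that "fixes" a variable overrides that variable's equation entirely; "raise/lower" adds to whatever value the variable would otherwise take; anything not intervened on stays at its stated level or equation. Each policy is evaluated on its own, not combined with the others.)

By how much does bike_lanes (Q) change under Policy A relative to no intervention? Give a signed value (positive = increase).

Baseline:
  X = 70
  D = 134
  Q = 40 + 70 + 3·134 = 512
Policy A (X − 11):
  X = 70 − 11 = 59
  D = 134
  Q = 40 + 59 + 3·134 = 501
Change in Q: 501 − 512 = -11

-11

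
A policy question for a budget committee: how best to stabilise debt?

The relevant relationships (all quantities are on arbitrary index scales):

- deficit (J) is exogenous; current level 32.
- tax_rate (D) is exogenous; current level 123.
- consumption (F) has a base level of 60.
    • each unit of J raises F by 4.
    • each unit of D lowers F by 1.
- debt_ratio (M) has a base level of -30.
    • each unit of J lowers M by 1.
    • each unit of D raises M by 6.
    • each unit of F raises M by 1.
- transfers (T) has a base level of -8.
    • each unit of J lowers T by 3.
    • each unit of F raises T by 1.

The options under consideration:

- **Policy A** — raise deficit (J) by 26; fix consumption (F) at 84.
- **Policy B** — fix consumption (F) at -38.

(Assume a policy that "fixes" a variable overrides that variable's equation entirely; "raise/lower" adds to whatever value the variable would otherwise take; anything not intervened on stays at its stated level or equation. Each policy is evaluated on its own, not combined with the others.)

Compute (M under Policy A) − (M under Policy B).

Policy A (J + 26, F := 84):
  J = 32 + 26 = 58
  D = 123
  F = 84
  M = -30 − 58 + 6·123 + 84 = 734
Policy B (F := -38):
  J = 32
  D = 123
  F = -38
  M = -30 − 32 + 6·123 + (-38) = 638
M: 734 − 638 = 96

96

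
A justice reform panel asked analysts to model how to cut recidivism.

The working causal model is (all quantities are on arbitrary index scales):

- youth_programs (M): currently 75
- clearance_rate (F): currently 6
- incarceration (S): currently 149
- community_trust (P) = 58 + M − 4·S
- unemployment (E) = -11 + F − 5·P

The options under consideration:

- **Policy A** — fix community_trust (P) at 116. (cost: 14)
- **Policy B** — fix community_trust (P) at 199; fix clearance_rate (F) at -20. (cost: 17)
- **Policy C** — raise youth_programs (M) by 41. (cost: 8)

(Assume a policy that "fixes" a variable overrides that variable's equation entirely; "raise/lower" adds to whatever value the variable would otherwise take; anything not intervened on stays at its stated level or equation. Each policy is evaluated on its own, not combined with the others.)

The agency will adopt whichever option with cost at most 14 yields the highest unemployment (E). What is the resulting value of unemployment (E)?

2105

Policy A (P := 116):
  M = 75
  F = 6
  S = 149
  P = 116
  E = -11 + 6 − 5·116 = -585
Policy C (M + 41):
  M = 75 + 41 = 116
  F = 6
  S = 149
  P = 58 + 116 − 4·149 = -422
  E = -11 + 6 − 5·(-422) = 2105
Comparing — Policy A: E=-585, Policy C: E=2105. Highest is 2105 (Policy C).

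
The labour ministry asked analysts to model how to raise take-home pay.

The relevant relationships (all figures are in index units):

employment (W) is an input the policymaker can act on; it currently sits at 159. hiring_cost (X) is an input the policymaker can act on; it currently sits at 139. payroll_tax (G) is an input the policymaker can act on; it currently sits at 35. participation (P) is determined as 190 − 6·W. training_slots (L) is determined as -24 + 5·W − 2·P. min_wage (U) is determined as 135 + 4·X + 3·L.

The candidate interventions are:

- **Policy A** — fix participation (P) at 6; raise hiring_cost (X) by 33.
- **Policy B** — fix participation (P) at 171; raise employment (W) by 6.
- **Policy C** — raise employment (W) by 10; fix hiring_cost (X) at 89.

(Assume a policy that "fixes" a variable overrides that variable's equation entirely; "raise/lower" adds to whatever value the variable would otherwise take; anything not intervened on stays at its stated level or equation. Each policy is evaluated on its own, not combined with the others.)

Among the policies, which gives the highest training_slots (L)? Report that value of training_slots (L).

Policy A (P := 6, X + 33):
  W = 159
  P = 6
  L = -24 + 5·159 − 2·6 = 759
Policy B (P := 171, W + 6):
  W = 159 + 6 = 165
  P = 171
  L = -24 + 5·165 − 2·171 = 459
Policy C (W + 10, X := 89):
  W = 159 + 10 = 169
  P = 190 − 6·169 = -824
  L = -24 + 5·169 − 2·(-824) = 2469
Comparing — Policy A: L=759, Policy B: L=459, Policy C: L=2469. Highest is 2469 (Policy C).

2469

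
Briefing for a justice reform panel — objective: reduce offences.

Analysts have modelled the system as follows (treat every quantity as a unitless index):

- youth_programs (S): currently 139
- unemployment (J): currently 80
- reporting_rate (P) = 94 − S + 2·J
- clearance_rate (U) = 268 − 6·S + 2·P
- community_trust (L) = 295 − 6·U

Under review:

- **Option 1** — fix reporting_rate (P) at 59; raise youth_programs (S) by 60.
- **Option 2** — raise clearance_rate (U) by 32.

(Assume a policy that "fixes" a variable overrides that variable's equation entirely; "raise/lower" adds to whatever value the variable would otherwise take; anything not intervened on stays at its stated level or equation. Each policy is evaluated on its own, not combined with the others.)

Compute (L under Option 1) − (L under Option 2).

Option 1 (P := 59, S + 60):
  S = 139 + 60 = 199
  J = 80
  P = 59
  U = 268 − 6·199 + 2·59 = -808
  L = 295 − 6·(-808) = 5143
Option 2 (U + 32):
  S = 139
  J = 80
  P = 94 − 139 + 2·80 = 115
  U = 268 − 6·139 + 2·115 (+32 from intervention) = -304
  L = 295 − 6·(-304) = 2119
L: 5143 − 2119 = 3024

3024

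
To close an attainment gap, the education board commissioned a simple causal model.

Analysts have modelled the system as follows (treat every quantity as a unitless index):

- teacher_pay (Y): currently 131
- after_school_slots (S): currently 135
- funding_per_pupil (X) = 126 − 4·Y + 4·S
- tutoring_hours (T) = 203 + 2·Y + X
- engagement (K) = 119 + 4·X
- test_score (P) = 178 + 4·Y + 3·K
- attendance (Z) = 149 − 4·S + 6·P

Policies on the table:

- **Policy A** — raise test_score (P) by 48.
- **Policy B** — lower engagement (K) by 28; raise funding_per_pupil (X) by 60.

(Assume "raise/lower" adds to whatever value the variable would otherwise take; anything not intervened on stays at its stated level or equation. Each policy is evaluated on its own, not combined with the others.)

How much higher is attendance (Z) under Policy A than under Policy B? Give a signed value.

-3528

Policy A (P + 48):
  Y = 131
  S = 135
  X = 126 − 4·131 + 4·135 = 142
  K = 119 + 4·142 = 687
  P = 178 + 4·131 + 3·687 (+48 from intervention) = 2811
  Z = 149 − 4·135 + 6·2811 = 16475
Policy B (K − 28, X + 60):
  Y = 131
  S = 135
  X = 126 − 4·131 + 4·135 (+60 from intervention) = 202
  K = 119 + 4·202 (−28 from intervention) = 899
  P = 178 + 4·131 + 3·899 = 3399
  Z = 149 − 4·135 + 6·3399 = 20003
Z: 16475 − 20003 = -3528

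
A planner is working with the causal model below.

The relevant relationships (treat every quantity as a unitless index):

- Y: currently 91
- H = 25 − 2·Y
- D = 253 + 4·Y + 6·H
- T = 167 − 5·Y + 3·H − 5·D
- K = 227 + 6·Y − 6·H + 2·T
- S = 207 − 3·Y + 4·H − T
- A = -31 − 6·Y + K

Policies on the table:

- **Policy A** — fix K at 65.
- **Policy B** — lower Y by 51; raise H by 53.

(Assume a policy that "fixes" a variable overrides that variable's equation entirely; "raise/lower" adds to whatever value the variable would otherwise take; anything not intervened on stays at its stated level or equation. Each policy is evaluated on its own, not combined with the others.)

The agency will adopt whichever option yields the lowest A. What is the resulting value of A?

Policy A (K := 65):
  Y = 91
  H = 25 − 2·91 = -157
  D = 253 + 4·91 + 6·(-157) = -325
  T = 167 − 5·91 + 3·(-157) − 5·(-325) = 866
  K = 65
  A = -31 − 6·91 + 65 = -512
Policy B (Y − 51, H + 53):
  Y = 91 − 51 = 40
  H = 25 − 2·40 (+53 from intervention) = -2
  D = 253 + 4·40 + 6·(-2) = 401
  T = 167 − 5·40 + 3·(-2) − 5·401 = -2044
  K = 227 + 6·40 − 6·(-2) + 2·(-2044) = -3609
  A = -31 − 6·40 + (-3609) = -3880
Comparing — Policy A: A=-512, Policy B: A=-3880. Lowest is -3880 (Policy B).

-3880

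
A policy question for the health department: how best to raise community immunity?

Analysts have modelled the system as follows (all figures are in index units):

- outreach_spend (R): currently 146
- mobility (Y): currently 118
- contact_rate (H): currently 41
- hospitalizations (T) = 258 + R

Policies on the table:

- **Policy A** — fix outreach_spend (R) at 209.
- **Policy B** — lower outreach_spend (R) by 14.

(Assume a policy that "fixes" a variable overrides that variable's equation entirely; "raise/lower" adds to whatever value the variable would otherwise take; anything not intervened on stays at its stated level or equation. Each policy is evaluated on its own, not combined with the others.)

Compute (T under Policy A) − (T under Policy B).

Policy A (R := 209):
  R = 209
  T = 258 + 209 = 467
Policy B (R − 14):
  R = 146 − 14 = 132
  T = 258 + 132 = 390
T: 467 − 390 = 77

77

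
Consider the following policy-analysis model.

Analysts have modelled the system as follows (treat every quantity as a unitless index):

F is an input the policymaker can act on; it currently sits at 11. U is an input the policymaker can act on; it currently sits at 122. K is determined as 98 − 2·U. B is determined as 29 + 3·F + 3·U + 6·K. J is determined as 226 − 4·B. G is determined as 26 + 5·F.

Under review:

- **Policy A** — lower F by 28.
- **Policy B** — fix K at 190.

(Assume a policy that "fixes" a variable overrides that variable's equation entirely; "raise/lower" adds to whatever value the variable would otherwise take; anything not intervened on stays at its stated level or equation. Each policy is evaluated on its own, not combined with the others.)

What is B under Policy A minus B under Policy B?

-2100

Policy A (F − 28):
  F = 11 − 28 = -17
  U = 122
  K = 98 − 2·122 = -146
  B = 29 + 3·(-17) + 3·122 + 6·(-146) = -532
Policy B (K := 190):
  F = 11
  U = 122
  K = 190
  B = 29 + 3·11 + 3·122 + 6·190 = 1568
B: -532 − 1568 = -2100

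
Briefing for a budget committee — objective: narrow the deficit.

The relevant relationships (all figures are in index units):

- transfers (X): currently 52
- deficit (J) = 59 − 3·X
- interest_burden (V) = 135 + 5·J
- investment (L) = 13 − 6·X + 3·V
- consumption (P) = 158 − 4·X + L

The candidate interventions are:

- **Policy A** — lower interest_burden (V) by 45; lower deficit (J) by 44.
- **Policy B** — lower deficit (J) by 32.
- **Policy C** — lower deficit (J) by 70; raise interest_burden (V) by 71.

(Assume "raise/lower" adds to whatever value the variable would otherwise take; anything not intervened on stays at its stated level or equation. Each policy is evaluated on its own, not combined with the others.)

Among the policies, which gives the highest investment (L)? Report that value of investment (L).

Policy A (V − 45, J − 44):
  X = 52
  J = 59 − 3·52 (−44 from intervention) = -141
  V = 135 + 5·(-141) (−45 from intervention) = -615
  L = 13 − 6·52 + 3·(-615) = -2144
Policy B (J − 32):
  X = 52
  J = 59 − 3·52 (−32 from intervention) = -129
  V = 135 + 5·(-129) = -510
  L = 13 − 6·52 + 3·(-510) = -1829
Policy C (J − 70, V + 71):
  X = 52
  J = 59 − 3·52 (−70 from intervention) = -167
  V = 135 + 5·(-167) (+71 from intervention) = -629
  L = 13 − 6·52 + 3·(-629) = -2186
Comparing — Policy A: L=-2144, Policy B: L=-1829, Policy C: L=-2186. Highest is -1829 (Policy B).

-1829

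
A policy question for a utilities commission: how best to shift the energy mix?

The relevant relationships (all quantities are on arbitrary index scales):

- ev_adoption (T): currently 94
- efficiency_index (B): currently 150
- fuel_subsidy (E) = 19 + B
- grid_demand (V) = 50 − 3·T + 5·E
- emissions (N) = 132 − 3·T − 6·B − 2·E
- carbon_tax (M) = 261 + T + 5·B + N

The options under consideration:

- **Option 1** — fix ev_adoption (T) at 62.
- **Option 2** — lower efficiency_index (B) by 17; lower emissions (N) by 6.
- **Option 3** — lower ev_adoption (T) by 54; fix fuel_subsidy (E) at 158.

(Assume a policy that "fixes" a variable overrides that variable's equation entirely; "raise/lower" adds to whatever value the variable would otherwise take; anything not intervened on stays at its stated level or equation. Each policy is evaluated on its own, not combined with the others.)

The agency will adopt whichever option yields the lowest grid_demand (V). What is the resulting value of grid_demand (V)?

Option 1 (T := 62):
  T = 62
  B = 150
  E = 19 + 150 = 169
  V = 50 − 3·62 + 5·169 = 709
Option 2 (B − 17, N − 6):
  T = 94
  B = 150 − 17 = 133
  E = 19 + 133 = 152
  V = 50 − 3·94 + 5·152 = 528
Option 3 (T − 54, E := 158):
  T = 94 − 54 = 40
  B = 150
  E = 158
  V = 50 − 3·40 + 5·158 = 720
Comparing — Option 1: V=709, Option 2: V=528, Option 3: V=720. Lowest is 528 (Option 2).

528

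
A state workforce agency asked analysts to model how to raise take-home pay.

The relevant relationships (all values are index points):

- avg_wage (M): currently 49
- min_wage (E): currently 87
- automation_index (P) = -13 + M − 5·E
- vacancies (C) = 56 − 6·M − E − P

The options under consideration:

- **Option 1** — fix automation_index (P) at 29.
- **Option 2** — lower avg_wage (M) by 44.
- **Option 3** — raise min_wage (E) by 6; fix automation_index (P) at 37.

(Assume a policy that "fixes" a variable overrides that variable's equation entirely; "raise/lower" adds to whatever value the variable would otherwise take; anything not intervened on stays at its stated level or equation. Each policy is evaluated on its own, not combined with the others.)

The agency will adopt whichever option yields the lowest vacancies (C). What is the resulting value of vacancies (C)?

Option 1 (P := 29):
  M = 49
  E = 87
  P = 29
  C = 56 − 6·49 − 87 − 29 = -354
Option 2 (M − 44):
  M = 49 − 44 = 5
  E = 87
  P = -13 + 5 − 5·87 = -443
  C = 56 − 6·5 − 87 − (-443) = 382
Option 3 (E + 6, P := 37):
  M = 49
  E = 87 + 6 = 93
  P = 37
  C = 56 − 6·49 − 93 − 37 = -368
Comparing — Option 1: C=-354, Option 2: C=382, Option 3: C=-368. Lowest is -368 (Option 3).

-368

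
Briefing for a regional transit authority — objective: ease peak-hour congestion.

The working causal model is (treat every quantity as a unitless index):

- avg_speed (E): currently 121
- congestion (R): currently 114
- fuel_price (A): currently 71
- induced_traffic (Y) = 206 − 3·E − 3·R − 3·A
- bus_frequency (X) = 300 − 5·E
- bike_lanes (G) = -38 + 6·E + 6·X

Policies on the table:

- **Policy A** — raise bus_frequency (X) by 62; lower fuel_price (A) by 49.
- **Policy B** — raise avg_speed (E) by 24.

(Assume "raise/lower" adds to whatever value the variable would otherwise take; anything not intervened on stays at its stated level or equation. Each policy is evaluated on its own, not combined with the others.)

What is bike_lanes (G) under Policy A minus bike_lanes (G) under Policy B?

948

Policy A (X + 62, A − 49):
  E = 121
  X = 300 − 5·121 (+62 from intervention) = -243
  G = -38 + 6·121 + 6·(-243) = -770
Policy B (E + 24):
  E = 121 + 24 = 145
  X = 300 − 5·145 = -425
  G = -38 + 6·145 + 6·(-425) = -1718
G: -770 − (-1718) = 948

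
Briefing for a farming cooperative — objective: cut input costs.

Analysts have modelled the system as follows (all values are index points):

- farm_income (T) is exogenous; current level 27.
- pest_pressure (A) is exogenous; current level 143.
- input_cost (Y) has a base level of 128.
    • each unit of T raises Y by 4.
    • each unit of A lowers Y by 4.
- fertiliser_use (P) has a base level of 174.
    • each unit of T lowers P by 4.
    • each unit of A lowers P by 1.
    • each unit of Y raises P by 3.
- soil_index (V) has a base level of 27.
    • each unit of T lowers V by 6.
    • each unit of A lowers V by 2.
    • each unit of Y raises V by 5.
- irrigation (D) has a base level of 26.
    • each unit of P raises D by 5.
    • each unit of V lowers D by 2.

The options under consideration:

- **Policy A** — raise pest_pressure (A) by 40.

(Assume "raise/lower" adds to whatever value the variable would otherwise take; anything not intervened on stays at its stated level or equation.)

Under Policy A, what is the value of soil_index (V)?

Policy A (A + 40):
  T = 27
  A = 143 + 40 = 183
  Y = 128 + 4·27 − 4·183 = -496
  V = 27 − 6·27 − 2·183 + 5·(-496) = -2981

-2981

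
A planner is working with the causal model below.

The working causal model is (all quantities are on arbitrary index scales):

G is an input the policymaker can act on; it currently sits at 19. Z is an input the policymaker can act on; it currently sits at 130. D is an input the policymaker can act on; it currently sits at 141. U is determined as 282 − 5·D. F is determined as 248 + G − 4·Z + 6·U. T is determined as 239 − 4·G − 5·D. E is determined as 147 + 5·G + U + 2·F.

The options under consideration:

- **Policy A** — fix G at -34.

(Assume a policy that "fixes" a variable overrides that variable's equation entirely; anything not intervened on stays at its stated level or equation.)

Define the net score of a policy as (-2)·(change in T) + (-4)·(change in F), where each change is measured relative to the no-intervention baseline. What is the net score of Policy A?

-212

Baseline:
  G = 19
  Z = 130
  D = 141
  U = 282 − 5·141 = -423
  F = 248 + 19 − 4·130 + 6·(-423) = -2791
  T = 239 − 4·19 − 5·141 = -542
Policy A (G := -34):
  G = -34
  Z = 130
  D = 141
  U = 282 − 5·141 = -423
  F = 248 + (-34) − 4·130 + 6·(-423) = -2844
  T = 239 − 4·(-34) − 5·141 = -330
ΔT = -330 − (-542) = 212; ΔF = -2844 − (-2791) = -53
Score = (-2)·212 + (-4)·(-53) = -212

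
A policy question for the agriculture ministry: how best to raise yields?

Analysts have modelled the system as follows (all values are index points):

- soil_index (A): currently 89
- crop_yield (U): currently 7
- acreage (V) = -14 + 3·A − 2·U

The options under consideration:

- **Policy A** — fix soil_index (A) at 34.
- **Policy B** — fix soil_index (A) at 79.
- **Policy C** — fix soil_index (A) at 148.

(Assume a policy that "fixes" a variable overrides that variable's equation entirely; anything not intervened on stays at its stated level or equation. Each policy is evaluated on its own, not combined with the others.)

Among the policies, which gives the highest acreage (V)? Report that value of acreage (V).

416

Policy A (A := 34):
  A = 34
  U = 7
  V = -14 + 3·34 − 2·7 = 74
Policy B (A := 79):
  A = 79
  U = 7
  V = -14 + 3·79 − 2·7 = 209
Policy C (A := 148):
  A = 148
  U = 7
  V = -14 + 3·148 − 2·7 = 416
Comparing — Policy A: V=74, Policy B: V=209, Policy C: V=416. Highest is 416 (Policy C).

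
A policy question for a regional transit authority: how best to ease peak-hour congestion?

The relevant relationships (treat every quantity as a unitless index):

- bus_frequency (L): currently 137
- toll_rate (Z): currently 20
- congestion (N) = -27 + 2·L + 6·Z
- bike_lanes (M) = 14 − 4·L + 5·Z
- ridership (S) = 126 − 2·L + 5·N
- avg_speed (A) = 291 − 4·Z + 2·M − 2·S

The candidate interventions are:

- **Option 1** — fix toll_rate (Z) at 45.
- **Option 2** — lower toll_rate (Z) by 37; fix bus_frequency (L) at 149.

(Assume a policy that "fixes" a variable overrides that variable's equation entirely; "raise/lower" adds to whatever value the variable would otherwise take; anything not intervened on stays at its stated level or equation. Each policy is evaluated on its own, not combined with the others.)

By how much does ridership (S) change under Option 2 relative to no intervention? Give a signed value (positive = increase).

-1014

Baseline:
  L = 137
  Z = 20
  N = -27 + 2·137 + 6·20 = 367
  S = 126 − 2·137 + 5·367 = 1687
Option 2 (Z − 37, L := 149):
  L = 149
  Z = 20 − 37 = -17
  N = -27 + 2·149 + 6·(-17) = 169
  S = 126 − 2·149 + 5·169 = 673
Change in S: 673 − 1687 = -1014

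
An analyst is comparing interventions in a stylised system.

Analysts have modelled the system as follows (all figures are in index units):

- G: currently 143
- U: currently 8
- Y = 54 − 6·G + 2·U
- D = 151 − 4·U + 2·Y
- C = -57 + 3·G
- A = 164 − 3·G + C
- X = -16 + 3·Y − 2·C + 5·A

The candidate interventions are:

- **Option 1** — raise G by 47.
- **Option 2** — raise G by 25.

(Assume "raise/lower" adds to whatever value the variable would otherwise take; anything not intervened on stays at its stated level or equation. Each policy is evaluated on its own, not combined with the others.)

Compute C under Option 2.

Option 2 (G + 25):
  G = 143 + 25 = 168
  C = -57 + 3·168 = 447

447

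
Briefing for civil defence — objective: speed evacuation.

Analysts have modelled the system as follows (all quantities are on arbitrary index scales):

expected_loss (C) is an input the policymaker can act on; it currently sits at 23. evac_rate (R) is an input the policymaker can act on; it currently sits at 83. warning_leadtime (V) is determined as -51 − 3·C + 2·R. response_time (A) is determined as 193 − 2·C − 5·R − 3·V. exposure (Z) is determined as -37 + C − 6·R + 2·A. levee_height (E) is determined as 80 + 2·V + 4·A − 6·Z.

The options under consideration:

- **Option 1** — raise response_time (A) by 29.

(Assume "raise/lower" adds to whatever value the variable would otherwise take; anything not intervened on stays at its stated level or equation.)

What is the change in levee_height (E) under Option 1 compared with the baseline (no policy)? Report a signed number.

-232

Baseline:
  C = 23
  R = 83
  V = -51 − 3·23 + 2·83 = 46
  A = 193 − 2·23 − 5·83 − 3·46 = -406
  Z = -37 + 23 − 6·83 + 2·(-406) = -1324
  E = 80 + 2·46 + 4·(-406) − 6·(-1324) = 6492
Option 1 (A + 29):
  C = 23
  R = 83
  V = -51 − 3·23 + 2·83 = 46
  A = 193 − 2·23 − 5·83 − 3·46 (+29 from intervention) = -377
  Z = -37 + 23 − 6·83 + 2·(-377) = -1266
  E = 80 + 2·46 + 4·(-377) − 6·(-1266) = 6260
Change in E: 6260 − 6492 = -232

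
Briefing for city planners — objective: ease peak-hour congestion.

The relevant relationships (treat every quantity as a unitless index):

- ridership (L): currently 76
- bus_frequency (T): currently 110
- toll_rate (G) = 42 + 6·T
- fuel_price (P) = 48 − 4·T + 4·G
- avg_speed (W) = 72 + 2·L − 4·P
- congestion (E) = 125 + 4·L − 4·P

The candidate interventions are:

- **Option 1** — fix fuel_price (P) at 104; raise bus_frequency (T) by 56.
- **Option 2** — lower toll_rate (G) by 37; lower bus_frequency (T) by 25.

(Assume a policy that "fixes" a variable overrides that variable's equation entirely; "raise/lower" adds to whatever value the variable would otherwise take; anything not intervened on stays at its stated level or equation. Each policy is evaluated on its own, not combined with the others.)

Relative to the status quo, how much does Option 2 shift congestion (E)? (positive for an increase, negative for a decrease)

Baseline:
  L = 76
  T = 110
  G = 42 + 6·110 = 702
  P = 48 − 4·110 + 4·702 = 2416
  E = 125 + 4·76 − 4·2416 = -9235
Option 2 (G − 37, T − 25):
  L = 76
  T = 110 − 25 = 85
  G = 42 + 6·85 (−37 from intervention) = 515
  P = 48 − 4·85 + 4·515 = 1768
  E = 125 + 4·76 − 4·1768 = -6643
Change in E: -6643 − (-9235) = 2592

2592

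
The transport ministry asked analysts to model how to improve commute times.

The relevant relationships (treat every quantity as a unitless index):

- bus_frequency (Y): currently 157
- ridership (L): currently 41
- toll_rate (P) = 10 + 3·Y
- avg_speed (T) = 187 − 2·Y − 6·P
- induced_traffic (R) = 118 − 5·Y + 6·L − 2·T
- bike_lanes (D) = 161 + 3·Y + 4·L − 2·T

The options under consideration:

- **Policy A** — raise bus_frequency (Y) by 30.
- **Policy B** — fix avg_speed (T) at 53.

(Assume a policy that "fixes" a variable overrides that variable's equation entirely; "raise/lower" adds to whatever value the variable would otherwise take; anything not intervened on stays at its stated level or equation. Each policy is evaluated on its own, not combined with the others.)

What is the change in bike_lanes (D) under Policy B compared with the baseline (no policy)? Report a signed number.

Baseline:
  Y = 157
  L = 41
  P = 10 + 3·157 = 481
  T = 187 − 2·157 − 6·481 = -3013
  D = 161 + 3·157 + 4·41 − 2·(-3013) = 6822
Policy B (T := 53):
  Y = 157
  L = 41
  P = 10 + 3·157 = 481
  T = 53
  D = 161 + 3·157 + 4·41 − 2·53 = 690
Change in D: 690 − 6822 = -6132

-6132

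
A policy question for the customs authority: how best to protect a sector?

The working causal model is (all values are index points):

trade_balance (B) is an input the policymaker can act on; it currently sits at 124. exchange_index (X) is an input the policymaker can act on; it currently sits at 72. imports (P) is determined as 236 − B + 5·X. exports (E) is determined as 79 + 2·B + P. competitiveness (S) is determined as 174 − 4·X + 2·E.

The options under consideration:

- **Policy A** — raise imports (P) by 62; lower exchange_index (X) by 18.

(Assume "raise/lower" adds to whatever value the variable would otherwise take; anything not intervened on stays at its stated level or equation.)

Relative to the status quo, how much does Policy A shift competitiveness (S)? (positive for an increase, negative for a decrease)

16

Baseline:
  B = 124
  X = 72
  P = 236 − 124 + 5·72 = 472
  E = 79 + 2·124 + 472 = 799
  S = 174 − 4·72 + 2·799 = 1484
Policy A (P + 62, X − 18):
  B = 124
  X = 72 − 18 = 54
  P = 236 − 124 + 5·54 (+62 from intervention) = 444
  E = 79 + 2·124 + 444 = 771
  S = 174 − 4·54 + 2·771 = 1500
Change in S: 1500 − 1484 = 16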